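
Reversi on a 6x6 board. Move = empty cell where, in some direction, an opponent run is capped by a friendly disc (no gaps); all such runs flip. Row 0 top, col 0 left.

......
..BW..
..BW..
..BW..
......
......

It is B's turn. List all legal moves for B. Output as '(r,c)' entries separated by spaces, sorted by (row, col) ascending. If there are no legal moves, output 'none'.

Answer: (0,4) (1,4) (2,4) (3,4) (4,4)

Derivation:
(0,2): no bracket -> illegal
(0,3): no bracket -> illegal
(0,4): flips 1 -> legal
(1,4): flips 2 -> legal
(2,4): flips 1 -> legal
(3,4): flips 2 -> legal
(4,2): no bracket -> illegal
(4,3): no bracket -> illegal
(4,4): flips 1 -> legal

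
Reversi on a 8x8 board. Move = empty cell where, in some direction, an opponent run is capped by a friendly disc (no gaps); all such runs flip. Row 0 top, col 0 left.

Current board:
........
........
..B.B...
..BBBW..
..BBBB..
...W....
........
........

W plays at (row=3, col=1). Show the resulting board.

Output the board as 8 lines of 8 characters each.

Answer: ........
........
..B.B...
.WWWWW..
..WBBB..
...W....
........
........

Derivation:
Place W at (3,1); scan 8 dirs for brackets.
Dir NW: first cell '.' (not opp) -> no flip
Dir N: first cell '.' (not opp) -> no flip
Dir NE: opp run (2,2), next='.' -> no flip
Dir W: first cell '.' (not opp) -> no flip
Dir E: opp run (3,2) (3,3) (3,4) capped by W -> flip
Dir SW: first cell '.' (not opp) -> no flip
Dir S: first cell '.' (not opp) -> no flip
Dir SE: opp run (4,2) capped by W -> flip
All flips: (3,2) (3,3) (3,4) (4,2)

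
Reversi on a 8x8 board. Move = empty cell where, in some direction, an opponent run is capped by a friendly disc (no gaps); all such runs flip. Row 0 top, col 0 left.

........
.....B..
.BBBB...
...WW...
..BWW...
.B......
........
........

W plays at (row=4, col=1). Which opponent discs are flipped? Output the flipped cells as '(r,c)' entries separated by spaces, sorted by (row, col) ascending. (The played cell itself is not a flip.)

Dir NW: first cell '.' (not opp) -> no flip
Dir N: first cell '.' (not opp) -> no flip
Dir NE: first cell '.' (not opp) -> no flip
Dir W: first cell '.' (not opp) -> no flip
Dir E: opp run (4,2) capped by W -> flip
Dir SW: first cell '.' (not opp) -> no flip
Dir S: opp run (5,1), next='.' -> no flip
Dir SE: first cell '.' (not opp) -> no flip

Answer: (4,2)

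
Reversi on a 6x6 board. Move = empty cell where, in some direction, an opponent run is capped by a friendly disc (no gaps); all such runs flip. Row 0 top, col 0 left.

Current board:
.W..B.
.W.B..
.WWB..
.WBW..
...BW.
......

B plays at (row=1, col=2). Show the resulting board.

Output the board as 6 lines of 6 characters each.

Place B at (1,2); scan 8 dirs for brackets.
Dir NW: opp run (0,1), next=edge -> no flip
Dir N: first cell '.' (not opp) -> no flip
Dir NE: first cell '.' (not opp) -> no flip
Dir W: opp run (1,1), next='.' -> no flip
Dir E: first cell 'B' (not opp) -> no flip
Dir SW: opp run (2,1), next='.' -> no flip
Dir S: opp run (2,2) capped by B -> flip
Dir SE: first cell 'B' (not opp) -> no flip
All flips: (2,2)

Answer: .W..B.
.WBB..
.WBB..
.WBW..
...BW.
......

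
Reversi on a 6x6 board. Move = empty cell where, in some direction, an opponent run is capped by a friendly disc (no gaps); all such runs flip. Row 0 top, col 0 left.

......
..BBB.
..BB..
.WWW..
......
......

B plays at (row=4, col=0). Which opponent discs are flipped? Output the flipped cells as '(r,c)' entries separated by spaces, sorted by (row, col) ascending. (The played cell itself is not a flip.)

Answer: (3,1)

Derivation:
Dir NW: edge -> no flip
Dir N: first cell '.' (not opp) -> no flip
Dir NE: opp run (3,1) capped by B -> flip
Dir W: edge -> no flip
Dir E: first cell '.' (not opp) -> no flip
Dir SW: edge -> no flip
Dir S: first cell '.' (not opp) -> no flip
Dir SE: first cell '.' (not opp) -> no flip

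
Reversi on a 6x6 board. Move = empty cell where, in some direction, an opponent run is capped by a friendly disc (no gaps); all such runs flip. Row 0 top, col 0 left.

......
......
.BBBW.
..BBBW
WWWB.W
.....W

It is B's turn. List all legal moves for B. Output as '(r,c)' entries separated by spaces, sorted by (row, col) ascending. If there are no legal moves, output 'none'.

Answer: (1,4) (1,5) (2,5) (5,0) (5,1) (5,2)

Derivation:
(1,3): no bracket -> illegal
(1,4): flips 1 -> legal
(1,5): flips 1 -> legal
(2,5): flips 1 -> legal
(3,0): no bracket -> illegal
(3,1): no bracket -> illegal
(4,4): no bracket -> illegal
(5,0): flips 1 -> legal
(5,1): flips 1 -> legal
(5,2): flips 1 -> legal
(5,3): no bracket -> illegal
(5,4): no bracket -> illegal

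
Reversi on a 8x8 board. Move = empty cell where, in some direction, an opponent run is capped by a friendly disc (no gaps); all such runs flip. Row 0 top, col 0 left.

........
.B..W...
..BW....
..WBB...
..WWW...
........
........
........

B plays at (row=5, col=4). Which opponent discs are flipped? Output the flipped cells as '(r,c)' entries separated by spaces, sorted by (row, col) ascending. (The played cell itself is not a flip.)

Answer: (4,4)

Derivation:
Dir NW: opp run (4,3) (3,2), next='.' -> no flip
Dir N: opp run (4,4) capped by B -> flip
Dir NE: first cell '.' (not opp) -> no flip
Dir W: first cell '.' (not opp) -> no flip
Dir E: first cell '.' (not opp) -> no flip
Dir SW: first cell '.' (not opp) -> no flip
Dir S: first cell '.' (not opp) -> no flip
Dir SE: first cell '.' (not opp) -> no flip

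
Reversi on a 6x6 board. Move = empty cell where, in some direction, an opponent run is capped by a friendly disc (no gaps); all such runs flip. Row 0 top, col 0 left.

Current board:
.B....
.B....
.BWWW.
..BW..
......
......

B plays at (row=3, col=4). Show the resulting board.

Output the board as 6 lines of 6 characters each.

Answer: .B....
.B....
.BWWW.
..BBB.
......
......

Derivation:
Place B at (3,4); scan 8 dirs for brackets.
Dir NW: opp run (2,3), next='.' -> no flip
Dir N: opp run (2,4), next='.' -> no flip
Dir NE: first cell '.' (not opp) -> no flip
Dir W: opp run (3,3) capped by B -> flip
Dir E: first cell '.' (not opp) -> no flip
Dir SW: first cell '.' (not opp) -> no flip
Dir S: first cell '.' (not opp) -> no flip
Dir SE: first cell '.' (not opp) -> no flip
All flips: (3,3)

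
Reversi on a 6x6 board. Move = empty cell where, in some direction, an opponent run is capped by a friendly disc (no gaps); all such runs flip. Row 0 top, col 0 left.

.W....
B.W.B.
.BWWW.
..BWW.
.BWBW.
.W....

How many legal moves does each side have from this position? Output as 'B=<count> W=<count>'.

-- B to move --
(0,0): no bracket -> illegal
(0,2): flips 2 -> legal
(0,3): flips 1 -> legal
(1,1): no bracket -> illegal
(1,3): flips 2 -> legal
(1,5): no bracket -> illegal
(2,5): flips 4 -> legal
(3,1): no bracket -> illegal
(3,5): flips 2 -> legal
(4,0): no bracket -> illegal
(4,5): flips 1 -> legal
(5,0): no bracket -> illegal
(5,2): flips 1 -> legal
(5,3): no bracket -> illegal
(5,4): flips 3 -> legal
(5,5): no bracket -> illegal
B mobility = 8
-- W to move --
(0,0): no bracket -> illegal
(0,3): no bracket -> illegal
(0,4): flips 1 -> legal
(0,5): flips 1 -> legal
(1,1): no bracket -> illegal
(1,3): no bracket -> illegal
(1,5): no bracket -> illegal
(2,0): flips 1 -> legal
(2,5): no bracket -> illegal
(3,0): flips 1 -> legal
(3,1): flips 2 -> legal
(4,0): flips 1 -> legal
(5,0): flips 2 -> legal
(5,2): flips 1 -> legal
(5,3): flips 1 -> legal
(5,4): no bracket -> illegal
W mobility = 9

Answer: B=8 W=9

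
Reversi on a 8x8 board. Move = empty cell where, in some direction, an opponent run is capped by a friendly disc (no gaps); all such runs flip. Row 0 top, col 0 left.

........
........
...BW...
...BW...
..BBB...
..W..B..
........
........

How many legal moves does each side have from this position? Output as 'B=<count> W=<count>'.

Answer: B=7 W=5

Derivation:
-- B to move --
(1,3): no bracket -> illegal
(1,4): flips 2 -> legal
(1,5): flips 1 -> legal
(2,5): flips 2 -> legal
(3,5): flips 1 -> legal
(4,1): no bracket -> illegal
(4,5): flips 1 -> legal
(5,1): no bracket -> illegal
(5,3): no bracket -> illegal
(6,1): flips 1 -> legal
(6,2): flips 1 -> legal
(6,3): no bracket -> illegal
B mobility = 7
-- W to move --
(1,2): flips 1 -> legal
(1,3): no bracket -> illegal
(1,4): no bracket -> illegal
(2,2): flips 1 -> legal
(3,1): no bracket -> illegal
(3,2): flips 2 -> legal
(3,5): no bracket -> illegal
(4,1): no bracket -> illegal
(4,5): no bracket -> illegal
(4,6): no bracket -> illegal
(5,1): flips 2 -> legal
(5,3): no bracket -> illegal
(5,4): flips 1 -> legal
(5,6): no bracket -> illegal
(6,4): no bracket -> illegal
(6,5): no bracket -> illegal
(6,6): no bracket -> illegal
W mobility = 5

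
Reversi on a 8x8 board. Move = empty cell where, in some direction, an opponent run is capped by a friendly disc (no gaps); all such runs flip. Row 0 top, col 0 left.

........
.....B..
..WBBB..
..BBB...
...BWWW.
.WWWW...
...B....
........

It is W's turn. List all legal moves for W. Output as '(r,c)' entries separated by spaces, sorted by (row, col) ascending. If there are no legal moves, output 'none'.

Answer: (1,2) (1,3) (1,4) (1,6) (2,1) (2,6) (4,2) (7,2) (7,3) (7,4)

Derivation:
(0,4): no bracket -> illegal
(0,5): no bracket -> illegal
(0,6): no bracket -> illegal
(1,2): flips 2 -> legal
(1,3): flips 3 -> legal
(1,4): flips 2 -> legal
(1,6): flips 3 -> legal
(2,1): flips 2 -> legal
(2,6): flips 3 -> legal
(3,1): no bracket -> illegal
(3,5): no bracket -> illegal
(3,6): no bracket -> illegal
(4,1): no bracket -> illegal
(4,2): flips 2 -> legal
(6,2): no bracket -> illegal
(6,4): no bracket -> illegal
(7,2): flips 1 -> legal
(7,3): flips 1 -> legal
(7,4): flips 1 -> legal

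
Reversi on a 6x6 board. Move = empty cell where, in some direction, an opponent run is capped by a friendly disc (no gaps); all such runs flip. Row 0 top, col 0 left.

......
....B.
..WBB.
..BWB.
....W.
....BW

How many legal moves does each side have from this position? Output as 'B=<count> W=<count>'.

-- B to move --
(1,1): no bracket -> illegal
(1,2): flips 1 -> legal
(1,3): no bracket -> illegal
(2,1): flips 1 -> legal
(3,1): no bracket -> illegal
(3,5): no bracket -> illegal
(4,2): flips 1 -> legal
(4,3): flips 1 -> legal
(4,5): no bracket -> illegal
(5,3): no bracket -> illegal
B mobility = 4
-- W to move --
(0,3): no bracket -> illegal
(0,4): flips 3 -> legal
(0,5): no bracket -> illegal
(1,2): no bracket -> illegal
(1,3): flips 1 -> legal
(1,5): flips 1 -> legal
(2,1): no bracket -> illegal
(2,5): flips 2 -> legal
(3,1): flips 1 -> legal
(3,5): flips 1 -> legal
(4,1): no bracket -> illegal
(4,2): flips 1 -> legal
(4,3): no bracket -> illegal
(4,5): no bracket -> illegal
(5,3): flips 1 -> legal
W mobility = 8

Answer: B=4 W=8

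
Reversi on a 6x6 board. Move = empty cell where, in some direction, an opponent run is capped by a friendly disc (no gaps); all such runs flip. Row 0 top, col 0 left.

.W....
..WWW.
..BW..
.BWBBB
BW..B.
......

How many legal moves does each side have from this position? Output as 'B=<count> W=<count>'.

Answer: B=6 W=4

Derivation:
-- B to move --
(0,0): no bracket -> illegal
(0,2): flips 1 -> legal
(0,3): flips 2 -> legal
(0,4): flips 1 -> legal
(0,5): no bracket -> illegal
(1,0): no bracket -> illegal
(1,1): no bracket -> illegal
(1,5): no bracket -> illegal
(2,1): no bracket -> illegal
(2,4): flips 1 -> legal
(2,5): no bracket -> illegal
(3,0): no bracket -> illegal
(4,2): flips 2 -> legal
(4,3): no bracket -> illegal
(5,0): no bracket -> illegal
(5,1): flips 1 -> legal
(5,2): no bracket -> illegal
B mobility = 6
-- W to move --
(1,1): no bracket -> illegal
(2,0): no bracket -> illegal
(2,1): flips 2 -> legal
(2,4): no bracket -> illegal
(2,5): no bracket -> illegal
(3,0): flips 1 -> legal
(4,2): no bracket -> illegal
(4,3): flips 1 -> legal
(4,5): flips 1 -> legal
(5,0): no bracket -> illegal
(5,1): no bracket -> illegal
(5,3): no bracket -> illegal
(5,4): no bracket -> illegal
(5,5): no bracket -> illegal
W mobility = 4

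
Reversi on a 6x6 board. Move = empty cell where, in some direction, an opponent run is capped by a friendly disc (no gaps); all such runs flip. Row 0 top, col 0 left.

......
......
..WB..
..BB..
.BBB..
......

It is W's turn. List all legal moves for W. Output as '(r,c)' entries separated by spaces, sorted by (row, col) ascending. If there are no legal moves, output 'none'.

(1,2): no bracket -> illegal
(1,3): no bracket -> illegal
(1,4): no bracket -> illegal
(2,1): no bracket -> illegal
(2,4): flips 1 -> legal
(3,0): no bracket -> illegal
(3,1): no bracket -> illegal
(3,4): no bracket -> illegal
(4,0): no bracket -> illegal
(4,4): flips 1 -> legal
(5,0): no bracket -> illegal
(5,1): no bracket -> illegal
(5,2): flips 2 -> legal
(5,3): no bracket -> illegal
(5,4): no bracket -> illegal

Answer: (2,4) (4,4) (5,2)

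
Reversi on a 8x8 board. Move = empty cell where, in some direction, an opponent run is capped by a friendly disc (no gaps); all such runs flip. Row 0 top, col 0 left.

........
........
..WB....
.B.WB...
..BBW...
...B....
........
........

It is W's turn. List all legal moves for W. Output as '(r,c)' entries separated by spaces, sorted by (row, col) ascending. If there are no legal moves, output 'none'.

(1,2): no bracket -> illegal
(1,3): flips 1 -> legal
(1,4): no bracket -> illegal
(2,0): no bracket -> illegal
(2,1): no bracket -> illegal
(2,4): flips 2 -> legal
(2,5): no bracket -> illegal
(3,0): no bracket -> illegal
(3,2): no bracket -> illegal
(3,5): flips 1 -> legal
(4,0): flips 1 -> legal
(4,1): flips 2 -> legal
(4,5): no bracket -> illegal
(5,1): flips 1 -> legal
(5,2): no bracket -> illegal
(5,4): no bracket -> illegal
(6,2): flips 1 -> legal
(6,3): flips 2 -> legal
(6,4): no bracket -> illegal

Answer: (1,3) (2,4) (3,5) (4,0) (4,1) (5,1) (6,2) (6,3)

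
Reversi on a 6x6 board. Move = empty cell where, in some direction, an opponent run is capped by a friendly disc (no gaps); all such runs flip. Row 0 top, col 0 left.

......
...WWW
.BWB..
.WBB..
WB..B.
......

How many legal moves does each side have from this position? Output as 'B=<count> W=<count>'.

-- B to move --
(0,2): no bracket -> illegal
(0,3): flips 1 -> legal
(0,4): no bracket -> illegal
(0,5): flips 1 -> legal
(1,1): flips 1 -> legal
(1,2): flips 1 -> legal
(2,0): no bracket -> illegal
(2,4): no bracket -> illegal
(2,5): no bracket -> illegal
(3,0): flips 1 -> legal
(4,2): no bracket -> illegal
(5,0): no bracket -> illegal
(5,1): no bracket -> illegal
B mobility = 5
-- W to move --
(1,0): no bracket -> illegal
(1,1): flips 1 -> legal
(1,2): no bracket -> illegal
(2,0): flips 1 -> legal
(2,4): flips 1 -> legal
(3,0): no bracket -> illegal
(3,4): flips 2 -> legal
(3,5): no bracket -> illegal
(4,2): flips 2 -> legal
(4,3): flips 2 -> legal
(4,5): no bracket -> illegal
(5,0): flips 3 -> legal
(5,1): flips 1 -> legal
(5,2): no bracket -> illegal
(5,3): no bracket -> illegal
(5,4): no bracket -> illegal
(5,5): flips 2 -> legal
W mobility = 9

Answer: B=5 W=9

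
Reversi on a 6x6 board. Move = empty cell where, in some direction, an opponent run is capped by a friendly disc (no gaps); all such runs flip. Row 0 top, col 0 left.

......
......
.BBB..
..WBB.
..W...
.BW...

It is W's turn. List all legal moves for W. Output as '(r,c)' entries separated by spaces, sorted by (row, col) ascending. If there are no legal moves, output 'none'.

(1,0): flips 1 -> legal
(1,1): no bracket -> illegal
(1,2): flips 1 -> legal
(1,3): no bracket -> illegal
(1,4): flips 1 -> legal
(2,0): no bracket -> illegal
(2,4): flips 1 -> legal
(2,5): no bracket -> illegal
(3,0): no bracket -> illegal
(3,1): no bracket -> illegal
(3,5): flips 2 -> legal
(4,0): no bracket -> illegal
(4,1): no bracket -> illegal
(4,3): no bracket -> illegal
(4,4): no bracket -> illegal
(4,5): no bracket -> illegal
(5,0): flips 1 -> legal

Answer: (1,0) (1,2) (1,4) (2,4) (3,5) (5,0)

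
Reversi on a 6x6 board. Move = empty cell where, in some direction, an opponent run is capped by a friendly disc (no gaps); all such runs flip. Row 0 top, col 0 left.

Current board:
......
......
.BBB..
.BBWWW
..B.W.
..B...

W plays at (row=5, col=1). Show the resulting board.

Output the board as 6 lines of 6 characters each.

Place W at (5,1); scan 8 dirs for brackets.
Dir NW: first cell '.' (not opp) -> no flip
Dir N: first cell '.' (not opp) -> no flip
Dir NE: opp run (4,2) capped by W -> flip
Dir W: first cell '.' (not opp) -> no flip
Dir E: opp run (5,2), next='.' -> no flip
Dir SW: edge -> no flip
Dir S: edge -> no flip
Dir SE: edge -> no flip
All flips: (4,2)

Answer: ......
......
.BBB..
.BBWWW
..W.W.
.WB...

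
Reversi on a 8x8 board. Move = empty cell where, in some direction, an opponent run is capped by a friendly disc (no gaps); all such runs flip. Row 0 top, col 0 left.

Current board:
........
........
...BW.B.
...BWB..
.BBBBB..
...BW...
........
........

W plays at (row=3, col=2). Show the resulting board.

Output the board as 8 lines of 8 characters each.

Place W at (3,2); scan 8 dirs for brackets.
Dir NW: first cell '.' (not opp) -> no flip
Dir N: first cell '.' (not opp) -> no flip
Dir NE: opp run (2,3), next='.' -> no flip
Dir W: first cell '.' (not opp) -> no flip
Dir E: opp run (3,3) capped by W -> flip
Dir SW: opp run (4,1), next='.' -> no flip
Dir S: opp run (4,2), next='.' -> no flip
Dir SE: opp run (4,3) capped by W -> flip
All flips: (3,3) (4,3)

Answer: ........
........
...BW.B.
..WWWB..
.BBWBB..
...BW...
........
........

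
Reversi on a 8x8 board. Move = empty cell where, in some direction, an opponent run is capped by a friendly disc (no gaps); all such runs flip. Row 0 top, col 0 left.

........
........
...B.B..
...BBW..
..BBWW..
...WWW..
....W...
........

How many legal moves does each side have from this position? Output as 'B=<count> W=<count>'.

-- B to move --
(2,4): no bracket -> illegal
(2,6): no bracket -> illegal
(3,6): flips 1 -> legal
(4,6): flips 2 -> legal
(5,2): no bracket -> illegal
(5,6): flips 1 -> legal
(6,2): no bracket -> illegal
(6,3): flips 1 -> legal
(6,5): flips 4 -> legal
(6,6): flips 2 -> legal
(7,3): no bracket -> illegal
(7,4): flips 3 -> legal
(7,5): flips 2 -> legal
B mobility = 8
-- W to move --
(1,2): flips 2 -> legal
(1,3): flips 3 -> legal
(1,4): no bracket -> illegal
(1,5): flips 1 -> legal
(1,6): no bracket -> illegal
(2,2): flips 1 -> legal
(2,4): flips 1 -> legal
(2,6): no bracket -> illegal
(3,1): flips 1 -> legal
(3,2): flips 3 -> legal
(3,6): no bracket -> illegal
(4,1): flips 2 -> legal
(5,1): no bracket -> illegal
(5,2): no bracket -> illegal
W mobility = 8

Answer: B=8 W=8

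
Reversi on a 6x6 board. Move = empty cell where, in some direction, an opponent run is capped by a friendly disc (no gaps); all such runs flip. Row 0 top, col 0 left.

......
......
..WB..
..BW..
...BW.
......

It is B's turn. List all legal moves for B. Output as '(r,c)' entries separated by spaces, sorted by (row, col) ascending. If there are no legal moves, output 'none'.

Answer: (1,2) (2,1) (3,4) (4,5)

Derivation:
(1,1): no bracket -> illegal
(1,2): flips 1 -> legal
(1,3): no bracket -> illegal
(2,1): flips 1 -> legal
(2,4): no bracket -> illegal
(3,1): no bracket -> illegal
(3,4): flips 1 -> legal
(3,5): no bracket -> illegal
(4,2): no bracket -> illegal
(4,5): flips 1 -> legal
(5,3): no bracket -> illegal
(5,4): no bracket -> illegal
(5,5): no bracket -> illegal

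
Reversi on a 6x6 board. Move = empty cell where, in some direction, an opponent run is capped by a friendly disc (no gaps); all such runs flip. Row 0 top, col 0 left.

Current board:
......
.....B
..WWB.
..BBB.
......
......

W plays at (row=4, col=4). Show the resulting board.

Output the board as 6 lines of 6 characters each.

Place W at (4,4); scan 8 dirs for brackets.
Dir NW: opp run (3,3) capped by W -> flip
Dir N: opp run (3,4) (2,4), next='.' -> no flip
Dir NE: first cell '.' (not opp) -> no flip
Dir W: first cell '.' (not opp) -> no flip
Dir E: first cell '.' (not opp) -> no flip
Dir SW: first cell '.' (not opp) -> no flip
Dir S: first cell '.' (not opp) -> no flip
Dir SE: first cell '.' (not opp) -> no flip
All flips: (3,3)

Answer: ......
.....B
..WWB.
..BWB.
....W.
......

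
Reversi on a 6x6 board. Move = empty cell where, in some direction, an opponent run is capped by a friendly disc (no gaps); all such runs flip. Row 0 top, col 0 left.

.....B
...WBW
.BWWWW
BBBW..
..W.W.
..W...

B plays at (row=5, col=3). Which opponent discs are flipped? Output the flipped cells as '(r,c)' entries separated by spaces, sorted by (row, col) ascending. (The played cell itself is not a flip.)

Dir NW: opp run (4,2) capped by B -> flip
Dir N: first cell '.' (not opp) -> no flip
Dir NE: opp run (4,4), next='.' -> no flip
Dir W: opp run (5,2), next='.' -> no flip
Dir E: first cell '.' (not opp) -> no flip
Dir SW: edge -> no flip
Dir S: edge -> no flip
Dir SE: edge -> no flip

Answer: (4,2)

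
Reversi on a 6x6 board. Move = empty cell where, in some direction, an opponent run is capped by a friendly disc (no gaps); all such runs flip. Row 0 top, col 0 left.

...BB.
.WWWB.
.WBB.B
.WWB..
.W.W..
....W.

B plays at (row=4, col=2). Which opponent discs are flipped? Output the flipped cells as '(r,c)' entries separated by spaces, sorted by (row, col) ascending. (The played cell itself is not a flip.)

Answer: (3,2)

Derivation:
Dir NW: opp run (3,1), next='.' -> no flip
Dir N: opp run (3,2) capped by B -> flip
Dir NE: first cell 'B' (not opp) -> no flip
Dir W: opp run (4,1), next='.' -> no flip
Dir E: opp run (4,3), next='.' -> no flip
Dir SW: first cell '.' (not opp) -> no flip
Dir S: first cell '.' (not opp) -> no flip
Dir SE: first cell '.' (not opp) -> no flip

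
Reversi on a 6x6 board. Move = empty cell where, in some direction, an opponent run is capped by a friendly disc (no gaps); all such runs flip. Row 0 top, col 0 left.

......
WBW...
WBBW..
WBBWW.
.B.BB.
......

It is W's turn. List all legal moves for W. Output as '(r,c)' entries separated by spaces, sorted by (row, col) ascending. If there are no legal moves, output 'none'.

(0,0): flips 2 -> legal
(0,1): no bracket -> illegal
(0,2): flips 1 -> legal
(1,3): no bracket -> illegal
(3,5): no bracket -> illegal
(4,0): no bracket -> illegal
(4,2): flips 3 -> legal
(4,5): no bracket -> illegal
(5,0): flips 2 -> legal
(5,1): no bracket -> illegal
(5,2): flips 2 -> legal
(5,3): flips 1 -> legal
(5,4): flips 4 -> legal
(5,5): flips 1 -> legal

Answer: (0,0) (0,2) (4,2) (5,0) (5,2) (5,3) (5,4) (5,5)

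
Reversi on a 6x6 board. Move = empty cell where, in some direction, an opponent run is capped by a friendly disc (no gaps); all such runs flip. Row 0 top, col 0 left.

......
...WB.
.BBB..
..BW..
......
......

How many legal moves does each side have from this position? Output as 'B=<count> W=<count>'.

Answer: B=6 W=3

Derivation:
-- B to move --
(0,2): no bracket -> illegal
(0,3): flips 1 -> legal
(0,4): flips 1 -> legal
(1,2): flips 1 -> legal
(2,4): no bracket -> illegal
(3,4): flips 1 -> legal
(4,2): no bracket -> illegal
(4,3): flips 1 -> legal
(4,4): flips 1 -> legal
B mobility = 6
-- W to move --
(0,3): no bracket -> illegal
(0,4): no bracket -> illegal
(0,5): no bracket -> illegal
(1,0): no bracket -> illegal
(1,1): flips 1 -> legal
(1,2): no bracket -> illegal
(1,5): flips 1 -> legal
(2,0): no bracket -> illegal
(2,4): no bracket -> illegal
(2,5): no bracket -> illegal
(3,0): no bracket -> illegal
(3,1): flips 2 -> legal
(3,4): no bracket -> illegal
(4,1): no bracket -> illegal
(4,2): no bracket -> illegal
(4,3): no bracket -> illegal
W mobility = 3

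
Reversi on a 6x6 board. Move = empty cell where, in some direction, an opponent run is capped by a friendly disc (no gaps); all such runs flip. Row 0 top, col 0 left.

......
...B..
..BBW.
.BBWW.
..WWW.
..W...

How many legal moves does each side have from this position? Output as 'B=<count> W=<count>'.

-- B to move --
(1,4): no bracket -> illegal
(1,5): no bracket -> illegal
(2,5): flips 1 -> legal
(3,5): flips 3 -> legal
(4,1): no bracket -> illegal
(4,5): flips 1 -> legal
(5,1): no bracket -> illegal
(5,3): flips 3 -> legal
(5,4): flips 1 -> legal
(5,5): flips 2 -> legal
B mobility = 6
-- W to move --
(0,2): flips 1 -> legal
(0,3): flips 2 -> legal
(0,4): no bracket -> illegal
(1,1): flips 1 -> legal
(1,2): flips 3 -> legal
(1,4): no bracket -> illegal
(2,0): flips 1 -> legal
(2,1): flips 3 -> legal
(3,0): flips 2 -> legal
(4,0): no bracket -> illegal
(4,1): no bracket -> illegal
W mobility = 7

Answer: B=6 W=7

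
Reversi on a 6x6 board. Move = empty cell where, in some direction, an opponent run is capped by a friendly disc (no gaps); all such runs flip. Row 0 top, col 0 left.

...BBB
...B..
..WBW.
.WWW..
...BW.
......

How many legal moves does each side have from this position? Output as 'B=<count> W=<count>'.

-- B to move --
(1,1): no bracket -> illegal
(1,2): no bracket -> illegal
(1,4): no bracket -> illegal
(1,5): no bracket -> illegal
(2,0): no bracket -> illegal
(2,1): flips 2 -> legal
(2,5): flips 1 -> legal
(3,0): no bracket -> illegal
(3,4): no bracket -> illegal
(3,5): flips 1 -> legal
(4,0): flips 2 -> legal
(4,1): flips 1 -> legal
(4,2): no bracket -> illegal
(4,5): flips 1 -> legal
(5,3): no bracket -> illegal
(5,4): no bracket -> illegal
(5,5): no bracket -> illegal
B mobility = 6
-- W to move --
(0,2): flips 1 -> legal
(1,2): no bracket -> illegal
(1,4): flips 1 -> legal
(1,5): no bracket -> illegal
(3,4): no bracket -> illegal
(4,2): flips 1 -> legal
(5,2): no bracket -> illegal
(5,3): flips 1 -> legal
(5,4): flips 1 -> legal
W mobility = 5

Answer: B=6 W=5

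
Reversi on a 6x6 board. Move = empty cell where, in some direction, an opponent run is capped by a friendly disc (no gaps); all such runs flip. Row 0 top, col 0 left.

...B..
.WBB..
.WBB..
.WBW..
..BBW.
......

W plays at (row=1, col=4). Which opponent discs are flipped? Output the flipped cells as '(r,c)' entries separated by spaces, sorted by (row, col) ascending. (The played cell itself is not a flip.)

Dir NW: opp run (0,3), next=edge -> no flip
Dir N: first cell '.' (not opp) -> no flip
Dir NE: first cell '.' (not opp) -> no flip
Dir W: opp run (1,3) (1,2) capped by W -> flip
Dir E: first cell '.' (not opp) -> no flip
Dir SW: opp run (2,3) (3,2), next='.' -> no flip
Dir S: first cell '.' (not opp) -> no flip
Dir SE: first cell '.' (not opp) -> no flip

Answer: (1,2) (1,3)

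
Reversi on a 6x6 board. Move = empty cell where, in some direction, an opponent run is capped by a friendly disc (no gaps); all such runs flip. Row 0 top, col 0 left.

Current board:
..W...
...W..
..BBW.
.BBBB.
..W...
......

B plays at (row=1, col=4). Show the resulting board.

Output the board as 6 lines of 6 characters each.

Answer: ..W...
...WB.
..BBB.
.BBBB.
..W...
......

Derivation:
Place B at (1,4); scan 8 dirs for brackets.
Dir NW: first cell '.' (not opp) -> no flip
Dir N: first cell '.' (not opp) -> no flip
Dir NE: first cell '.' (not opp) -> no flip
Dir W: opp run (1,3), next='.' -> no flip
Dir E: first cell '.' (not opp) -> no flip
Dir SW: first cell 'B' (not opp) -> no flip
Dir S: opp run (2,4) capped by B -> flip
Dir SE: first cell '.' (not opp) -> no flip
All flips: (2,4)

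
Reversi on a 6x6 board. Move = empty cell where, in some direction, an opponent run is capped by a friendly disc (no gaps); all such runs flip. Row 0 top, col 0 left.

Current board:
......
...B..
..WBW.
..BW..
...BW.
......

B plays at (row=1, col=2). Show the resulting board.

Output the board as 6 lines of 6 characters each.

Answer: ......
..BB..
..BBW.
..BW..
...BW.
......

Derivation:
Place B at (1,2); scan 8 dirs for brackets.
Dir NW: first cell '.' (not opp) -> no flip
Dir N: first cell '.' (not opp) -> no flip
Dir NE: first cell '.' (not opp) -> no flip
Dir W: first cell '.' (not opp) -> no flip
Dir E: first cell 'B' (not opp) -> no flip
Dir SW: first cell '.' (not opp) -> no flip
Dir S: opp run (2,2) capped by B -> flip
Dir SE: first cell 'B' (not opp) -> no flip
All flips: (2,2)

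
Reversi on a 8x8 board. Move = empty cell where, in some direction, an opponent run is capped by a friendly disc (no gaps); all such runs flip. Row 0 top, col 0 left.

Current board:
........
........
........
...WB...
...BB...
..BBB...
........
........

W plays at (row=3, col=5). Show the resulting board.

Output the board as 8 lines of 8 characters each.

Place W at (3,5); scan 8 dirs for brackets.
Dir NW: first cell '.' (not opp) -> no flip
Dir N: first cell '.' (not opp) -> no flip
Dir NE: first cell '.' (not opp) -> no flip
Dir W: opp run (3,4) capped by W -> flip
Dir E: first cell '.' (not opp) -> no flip
Dir SW: opp run (4,4) (5,3), next='.' -> no flip
Dir S: first cell '.' (not opp) -> no flip
Dir SE: first cell '.' (not opp) -> no flip
All flips: (3,4)

Answer: ........
........
........
...WWW..
...BB...
..BBB...
........
........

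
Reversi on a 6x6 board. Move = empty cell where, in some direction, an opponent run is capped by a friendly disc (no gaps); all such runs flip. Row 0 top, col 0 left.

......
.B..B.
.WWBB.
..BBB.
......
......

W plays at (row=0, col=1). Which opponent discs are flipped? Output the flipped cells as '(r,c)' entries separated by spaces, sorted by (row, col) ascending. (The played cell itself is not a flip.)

Answer: (1,1)

Derivation:
Dir NW: edge -> no flip
Dir N: edge -> no flip
Dir NE: edge -> no flip
Dir W: first cell '.' (not opp) -> no flip
Dir E: first cell '.' (not opp) -> no flip
Dir SW: first cell '.' (not opp) -> no flip
Dir S: opp run (1,1) capped by W -> flip
Dir SE: first cell '.' (not opp) -> no flip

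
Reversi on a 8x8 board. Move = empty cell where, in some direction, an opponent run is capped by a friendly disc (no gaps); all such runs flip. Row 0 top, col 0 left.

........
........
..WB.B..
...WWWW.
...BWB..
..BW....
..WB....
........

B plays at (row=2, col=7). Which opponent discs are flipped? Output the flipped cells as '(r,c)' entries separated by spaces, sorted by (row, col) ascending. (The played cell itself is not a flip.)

Answer: (3,6)

Derivation:
Dir NW: first cell '.' (not opp) -> no flip
Dir N: first cell '.' (not opp) -> no flip
Dir NE: edge -> no flip
Dir W: first cell '.' (not opp) -> no flip
Dir E: edge -> no flip
Dir SW: opp run (3,6) capped by B -> flip
Dir S: first cell '.' (not opp) -> no flip
Dir SE: edge -> no flip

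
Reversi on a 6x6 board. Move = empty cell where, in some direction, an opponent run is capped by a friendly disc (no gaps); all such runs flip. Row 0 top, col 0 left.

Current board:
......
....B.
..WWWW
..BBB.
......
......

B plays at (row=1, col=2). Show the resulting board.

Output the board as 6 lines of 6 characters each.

Place B at (1,2); scan 8 dirs for brackets.
Dir NW: first cell '.' (not opp) -> no flip
Dir N: first cell '.' (not opp) -> no flip
Dir NE: first cell '.' (not opp) -> no flip
Dir W: first cell '.' (not opp) -> no flip
Dir E: first cell '.' (not opp) -> no flip
Dir SW: first cell '.' (not opp) -> no flip
Dir S: opp run (2,2) capped by B -> flip
Dir SE: opp run (2,3) capped by B -> flip
All flips: (2,2) (2,3)

Answer: ......
..B.B.
..BBWW
..BBB.
......
......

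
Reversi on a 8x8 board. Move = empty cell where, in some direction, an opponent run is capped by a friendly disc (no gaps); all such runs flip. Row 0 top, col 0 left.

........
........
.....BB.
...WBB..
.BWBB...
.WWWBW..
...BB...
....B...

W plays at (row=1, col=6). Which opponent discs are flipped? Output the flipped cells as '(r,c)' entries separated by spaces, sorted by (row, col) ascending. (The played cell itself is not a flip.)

Dir NW: first cell '.' (not opp) -> no flip
Dir N: first cell '.' (not opp) -> no flip
Dir NE: first cell '.' (not opp) -> no flip
Dir W: first cell '.' (not opp) -> no flip
Dir E: first cell '.' (not opp) -> no flip
Dir SW: opp run (2,5) (3,4) (4,3) capped by W -> flip
Dir S: opp run (2,6), next='.' -> no flip
Dir SE: first cell '.' (not opp) -> no flip

Answer: (2,5) (3,4) (4,3)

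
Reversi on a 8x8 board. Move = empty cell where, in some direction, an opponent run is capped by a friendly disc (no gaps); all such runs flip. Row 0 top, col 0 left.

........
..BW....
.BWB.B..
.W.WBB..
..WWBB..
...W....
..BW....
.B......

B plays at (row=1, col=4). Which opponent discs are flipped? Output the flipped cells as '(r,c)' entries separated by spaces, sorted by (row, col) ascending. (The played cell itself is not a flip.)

Answer: (1,3)

Derivation:
Dir NW: first cell '.' (not opp) -> no flip
Dir N: first cell '.' (not opp) -> no flip
Dir NE: first cell '.' (not opp) -> no flip
Dir W: opp run (1,3) capped by B -> flip
Dir E: first cell '.' (not opp) -> no flip
Dir SW: first cell 'B' (not opp) -> no flip
Dir S: first cell '.' (not opp) -> no flip
Dir SE: first cell 'B' (not opp) -> no flip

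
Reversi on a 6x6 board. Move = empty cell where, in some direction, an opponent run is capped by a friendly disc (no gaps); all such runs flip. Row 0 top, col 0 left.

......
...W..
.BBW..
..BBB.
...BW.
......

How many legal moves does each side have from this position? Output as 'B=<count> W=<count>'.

-- B to move --
(0,2): no bracket -> illegal
(0,3): flips 2 -> legal
(0,4): flips 1 -> legal
(1,2): flips 1 -> legal
(1,4): flips 1 -> legal
(2,4): flips 1 -> legal
(3,5): no bracket -> illegal
(4,5): flips 1 -> legal
(5,3): no bracket -> illegal
(5,4): flips 1 -> legal
(5,5): flips 1 -> legal
B mobility = 8
-- W to move --
(1,0): no bracket -> illegal
(1,1): flips 2 -> legal
(1,2): no bracket -> illegal
(2,0): flips 2 -> legal
(2,4): flips 1 -> legal
(2,5): no bracket -> illegal
(3,0): no bracket -> illegal
(3,1): flips 1 -> legal
(3,5): no bracket -> illegal
(4,1): flips 1 -> legal
(4,2): flips 1 -> legal
(4,5): flips 1 -> legal
(5,2): no bracket -> illegal
(5,3): flips 2 -> legal
(5,4): no bracket -> illegal
W mobility = 8

Answer: B=8 W=8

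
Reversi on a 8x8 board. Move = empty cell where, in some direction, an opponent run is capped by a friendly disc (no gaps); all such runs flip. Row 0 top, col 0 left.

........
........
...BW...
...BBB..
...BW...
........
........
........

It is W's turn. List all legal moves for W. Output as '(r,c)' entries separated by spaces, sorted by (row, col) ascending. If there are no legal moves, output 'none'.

(1,2): no bracket -> illegal
(1,3): no bracket -> illegal
(1,4): no bracket -> illegal
(2,2): flips 2 -> legal
(2,5): no bracket -> illegal
(2,6): flips 1 -> legal
(3,2): no bracket -> illegal
(3,6): no bracket -> illegal
(4,2): flips 2 -> legal
(4,5): no bracket -> illegal
(4,6): flips 1 -> legal
(5,2): no bracket -> illegal
(5,3): no bracket -> illegal
(5,4): no bracket -> illegal

Answer: (2,2) (2,6) (4,2) (4,6)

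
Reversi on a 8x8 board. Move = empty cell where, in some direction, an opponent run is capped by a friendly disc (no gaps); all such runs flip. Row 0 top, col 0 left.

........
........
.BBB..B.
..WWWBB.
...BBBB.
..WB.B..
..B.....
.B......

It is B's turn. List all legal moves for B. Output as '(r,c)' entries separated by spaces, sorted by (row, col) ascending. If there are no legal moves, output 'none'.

Answer: (2,4) (2,5) (3,1) (4,1) (4,2) (5,1) (6,1)

Derivation:
(2,4): flips 1 -> legal
(2,5): flips 1 -> legal
(3,1): flips 3 -> legal
(4,1): flips 1 -> legal
(4,2): flips 2 -> legal
(5,1): flips 1 -> legal
(6,1): flips 1 -> legal
(6,3): no bracket -> illegal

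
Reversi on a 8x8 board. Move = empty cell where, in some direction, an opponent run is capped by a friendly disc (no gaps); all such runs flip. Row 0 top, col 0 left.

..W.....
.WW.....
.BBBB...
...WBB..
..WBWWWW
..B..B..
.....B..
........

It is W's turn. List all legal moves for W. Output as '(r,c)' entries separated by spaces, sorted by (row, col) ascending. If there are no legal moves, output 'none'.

(1,0): no bracket -> illegal
(1,3): flips 3 -> legal
(1,4): flips 2 -> legal
(1,5): flips 1 -> legal
(2,0): no bracket -> illegal
(2,5): flips 1 -> legal
(2,6): flips 1 -> legal
(3,0): flips 1 -> legal
(3,1): flips 1 -> legal
(3,2): flips 1 -> legal
(3,6): flips 2 -> legal
(4,1): no bracket -> illegal
(5,1): no bracket -> illegal
(5,3): flips 1 -> legal
(5,4): no bracket -> illegal
(5,6): no bracket -> illegal
(6,1): no bracket -> illegal
(6,2): flips 1 -> legal
(6,3): no bracket -> illegal
(6,4): flips 1 -> legal
(6,6): flips 1 -> legal
(7,4): no bracket -> illegal
(7,5): flips 2 -> legal
(7,6): no bracket -> illegal

Answer: (1,3) (1,4) (1,5) (2,5) (2,6) (3,0) (3,1) (3,2) (3,6) (5,3) (6,2) (6,4) (6,6) (7,5)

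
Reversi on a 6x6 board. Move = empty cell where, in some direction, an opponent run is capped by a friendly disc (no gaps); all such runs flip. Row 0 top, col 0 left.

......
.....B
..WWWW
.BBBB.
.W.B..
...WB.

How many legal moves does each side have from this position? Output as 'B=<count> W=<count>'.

Answer: B=8 W=8

Derivation:
-- B to move --
(1,1): flips 1 -> legal
(1,2): flips 2 -> legal
(1,3): flips 2 -> legal
(1,4): flips 2 -> legal
(2,1): no bracket -> illegal
(3,0): no bracket -> illegal
(3,5): flips 1 -> legal
(4,0): no bracket -> illegal
(4,2): no bracket -> illegal
(4,4): no bracket -> illegal
(5,0): flips 1 -> legal
(5,1): flips 1 -> legal
(5,2): flips 1 -> legal
B mobility = 8
-- W to move --
(0,4): no bracket -> illegal
(0,5): flips 1 -> legal
(1,4): no bracket -> illegal
(2,0): no bracket -> illegal
(2,1): flips 1 -> legal
(3,0): no bracket -> illegal
(3,5): no bracket -> illegal
(4,0): flips 1 -> legal
(4,2): flips 2 -> legal
(4,4): flips 2 -> legal
(4,5): flips 1 -> legal
(5,2): flips 2 -> legal
(5,5): flips 1 -> legal
W mobility = 8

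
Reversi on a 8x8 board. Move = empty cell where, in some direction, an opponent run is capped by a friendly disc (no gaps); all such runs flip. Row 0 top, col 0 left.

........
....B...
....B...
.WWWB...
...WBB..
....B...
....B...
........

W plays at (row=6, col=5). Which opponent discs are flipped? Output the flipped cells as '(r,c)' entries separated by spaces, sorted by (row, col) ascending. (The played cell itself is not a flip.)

Dir NW: opp run (5,4) capped by W -> flip
Dir N: first cell '.' (not opp) -> no flip
Dir NE: first cell '.' (not opp) -> no flip
Dir W: opp run (6,4), next='.' -> no flip
Dir E: first cell '.' (not opp) -> no flip
Dir SW: first cell '.' (not opp) -> no flip
Dir S: first cell '.' (not opp) -> no flip
Dir SE: first cell '.' (not opp) -> no flip

Answer: (5,4)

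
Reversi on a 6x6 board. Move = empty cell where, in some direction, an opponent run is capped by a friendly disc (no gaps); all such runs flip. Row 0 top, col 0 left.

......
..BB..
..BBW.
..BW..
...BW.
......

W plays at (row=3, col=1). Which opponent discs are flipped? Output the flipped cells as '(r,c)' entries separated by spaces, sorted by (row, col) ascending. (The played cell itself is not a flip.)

Dir NW: first cell '.' (not opp) -> no flip
Dir N: first cell '.' (not opp) -> no flip
Dir NE: opp run (2,2) (1,3), next='.' -> no flip
Dir W: first cell '.' (not opp) -> no flip
Dir E: opp run (3,2) capped by W -> flip
Dir SW: first cell '.' (not opp) -> no flip
Dir S: first cell '.' (not opp) -> no flip
Dir SE: first cell '.' (not opp) -> no flip

Answer: (3,2)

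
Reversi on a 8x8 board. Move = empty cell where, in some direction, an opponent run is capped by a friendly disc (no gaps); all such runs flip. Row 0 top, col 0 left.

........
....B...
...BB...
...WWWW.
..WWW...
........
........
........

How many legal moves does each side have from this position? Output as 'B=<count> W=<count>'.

-- B to move --
(2,2): no bracket -> illegal
(2,5): no bracket -> illegal
(2,6): no bracket -> illegal
(2,7): no bracket -> illegal
(3,1): no bracket -> illegal
(3,2): no bracket -> illegal
(3,7): no bracket -> illegal
(4,1): no bracket -> illegal
(4,5): flips 1 -> legal
(4,6): flips 1 -> legal
(4,7): no bracket -> illegal
(5,1): flips 2 -> legal
(5,2): no bracket -> illegal
(5,3): flips 2 -> legal
(5,4): flips 2 -> legal
(5,5): no bracket -> illegal
B mobility = 5
-- W to move --
(0,3): no bracket -> illegal
(0,4): flips 2 -> legal
(0,5): no bracket -> illegal
(1,2): flips 1 -> legal
(1,3): flips 2 -> legal
(1,5): flips 1 -> legal
(2,2): no bracket -> illegal
(2,5): no bracket -> illegal
(3,2): no bracket -> illegal
W mobility = 4

Answer: B=5 W=4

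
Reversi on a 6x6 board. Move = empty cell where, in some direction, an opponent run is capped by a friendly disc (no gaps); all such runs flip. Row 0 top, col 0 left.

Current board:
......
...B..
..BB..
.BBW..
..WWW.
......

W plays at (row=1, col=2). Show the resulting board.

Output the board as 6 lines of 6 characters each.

Answer: ......
..WB..
..WB..
.BWW..
..WWW.
......

Derivation:
Place W at (1,2); scan 8 dirs for brackets.
Dir NW: first cell '.' (not opp) -> no flip
Dir N: first cell '.' (not opp) -> no flip
Dir NE: first cell '.' (not opp) -> no flip
Dir W: first cell '.' (not opp) -> no flip
Dir E: opp run (1,3), next='.' -> no flip
Dir SW: first cell '.' (not opp) -> no flip
Dir S: opp run (2,2) (3,2) capped by W -> flip
Dir SE: opp run (2,3), next='.' -> no flip
All flips: (2,2) (3,2)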